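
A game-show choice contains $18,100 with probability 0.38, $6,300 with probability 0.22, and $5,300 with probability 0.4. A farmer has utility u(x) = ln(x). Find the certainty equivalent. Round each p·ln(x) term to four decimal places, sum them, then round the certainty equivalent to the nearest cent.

E[u] = 0.38·ln(18100) + 0.22·ln(6300) + 0.4·ln(5300) = 3.7254 + 1.9246 + 3.4302 = 9.0802
CE = e^9.0802 ≈ 8779.72

$8,779.72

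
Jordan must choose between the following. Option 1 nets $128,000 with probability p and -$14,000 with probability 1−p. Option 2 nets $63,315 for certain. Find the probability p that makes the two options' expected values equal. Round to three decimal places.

p = 0.544

p·128000 + (1−p)·(-14000) = 63315
142000p − 14000 = 63315
p = (63315 + 14000) / 142000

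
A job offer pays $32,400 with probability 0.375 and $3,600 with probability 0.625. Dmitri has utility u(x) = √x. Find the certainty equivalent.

$11,025

E[u] = 0.375·√32400 + 0.625·√3600 = 0.375·180 + 0.625·60 = 105
CE = (105)² = 11025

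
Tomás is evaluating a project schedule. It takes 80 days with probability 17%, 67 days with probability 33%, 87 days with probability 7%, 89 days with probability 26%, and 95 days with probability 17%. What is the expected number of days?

EV = 0.17 × 80 + 0.33 × 67 + 0.07 × 87 + 0.26 × 89 + 0.17 × 95 = 13.6 + 22.11 + 6.09 + 23.14 + 16.15 = 81.09

81.09 days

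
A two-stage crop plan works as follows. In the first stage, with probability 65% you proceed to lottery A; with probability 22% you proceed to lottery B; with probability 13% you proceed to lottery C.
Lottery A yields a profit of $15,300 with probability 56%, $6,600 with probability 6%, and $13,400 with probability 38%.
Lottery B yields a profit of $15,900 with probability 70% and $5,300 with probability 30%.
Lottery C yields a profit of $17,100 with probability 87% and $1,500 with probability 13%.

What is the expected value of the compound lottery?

EV(A) = 0.56 × 15300 + 0.06 × 6600 + 0.38 × 13400 = 8568 + 396 + 5092 = 14056
EV(B) = 0.7 × 15900 + 0.3 × 5300 = 11130 + 1590 = 12720
EV(C) = 0.87 × 17100 + 0.13 × 1500 = 14877 + 195 = 15072
Overall = 0.65 × 14056 + 0.22 × 12720 + 0.13 × 15072 = 9136.4 + 2798.4 + 1959.36 = 13894.16

$13,894.16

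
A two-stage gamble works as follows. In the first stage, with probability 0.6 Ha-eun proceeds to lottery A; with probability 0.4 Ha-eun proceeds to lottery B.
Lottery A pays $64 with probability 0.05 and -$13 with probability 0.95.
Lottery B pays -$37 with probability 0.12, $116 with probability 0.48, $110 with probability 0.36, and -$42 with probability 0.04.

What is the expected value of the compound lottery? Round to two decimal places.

$30.17

EV(A) = 0.05 × 64 + 0.95 × (-13) = 3.2 − 12.35 = -9.15
EV(B) = 0.12 × (-37) + 0.48 × 116 + 0.36 × 110 + 0.04 × (-42) = -4.44 + 55.68 + 39.6 − 1.68 = 89.16
Overall = 0.6 × (-9.15) + 0.4 × 89.16 = -5.49 + 35.664 = 30.174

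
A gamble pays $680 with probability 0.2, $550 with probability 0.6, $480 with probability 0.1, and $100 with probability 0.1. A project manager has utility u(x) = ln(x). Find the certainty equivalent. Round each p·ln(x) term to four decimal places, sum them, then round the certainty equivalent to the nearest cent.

$477.37

E[u] = 0.2·ln(680) + 0.6·ln(550) + 0.1·ln(480) + 0.1·ln(100) = 1.3044 + 3.7860 + 0.6174 + 0.4605 = 6.1683
CE = e^6.1683 ≈ 477.37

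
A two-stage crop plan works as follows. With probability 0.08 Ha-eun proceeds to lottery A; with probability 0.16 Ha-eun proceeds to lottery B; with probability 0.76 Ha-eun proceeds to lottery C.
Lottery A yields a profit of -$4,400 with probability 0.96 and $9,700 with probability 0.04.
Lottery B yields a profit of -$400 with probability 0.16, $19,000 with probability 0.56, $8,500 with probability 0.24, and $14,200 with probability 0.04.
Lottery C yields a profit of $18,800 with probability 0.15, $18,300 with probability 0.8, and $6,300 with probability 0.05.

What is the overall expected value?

EV(A) = 0.96 × (-4400) + 0.04 × 9700 = -4224 + 388 = -3836
EV(B) = 0.16 × (-400) + 0.56 × 19000 + 0.24 × 8500 + 0.04 × 14200 = -64 + 10640 + 2040 + 568 = 13184
EV(C) = 0.15 × 18800 + 0.8 × 18300 + 0.05 × 6300 = 2820 + 14640 + 315 = 17775
Overall = 0.08 × (-3836) + 0.16 × 13184 + 0.76 × 17775 = -306.88 + 2109.44 + 13509 = 15311.56

$15,311.56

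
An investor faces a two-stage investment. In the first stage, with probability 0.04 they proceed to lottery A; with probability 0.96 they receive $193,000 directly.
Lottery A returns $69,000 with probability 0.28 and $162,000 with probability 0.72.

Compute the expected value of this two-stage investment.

$190,718.40

EV(A) = 0.28 × 69000 + 0.72 × 162000 = 19320 + 116640 = 135960
Branch B: 193000 (certain)
Overall = 0.04 × 135960 + 0.96 × 193000 = 5438.4 + 185280 = 190718.4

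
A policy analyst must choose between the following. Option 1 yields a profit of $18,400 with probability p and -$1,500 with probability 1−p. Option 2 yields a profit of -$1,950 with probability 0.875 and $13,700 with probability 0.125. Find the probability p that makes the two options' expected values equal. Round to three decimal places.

EV(Option 2) = 0.875 × (-1950) + 0.125 × 13700 = -1706.25 + 1712.5 = 6.25
p·18400 + (1−p)·(-1500) = 6.25
19900p − 1500 = 6.25
p = (6.25 + 1500) / 19900

p = 0.076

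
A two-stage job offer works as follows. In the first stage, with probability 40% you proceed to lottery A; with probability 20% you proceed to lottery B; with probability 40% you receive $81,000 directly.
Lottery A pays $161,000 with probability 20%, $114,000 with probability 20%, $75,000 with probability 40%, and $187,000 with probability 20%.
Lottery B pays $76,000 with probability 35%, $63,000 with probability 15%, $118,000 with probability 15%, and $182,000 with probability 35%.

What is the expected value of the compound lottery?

$104,850

EV(A) = 0.2 × 161000 + 0.2 × 114000 + 0.4 × 75000 + 0.2 × 187000 = 32200 + 22800 + 30000 + 37400 = 122400
EV(B) = 0.35 × 76000 + 0.15 × 63000 + 0.15 × 118000 + 0.35 × 182000 = 26600 + 9450 + 17700 + 63700 = 117450
Branch C: 81000 (certain)
Overall = 0.4 × 122400 + 0.2 × 117450 + 0.4 × 81000 = 48960 + 23490 + 32400 = 104850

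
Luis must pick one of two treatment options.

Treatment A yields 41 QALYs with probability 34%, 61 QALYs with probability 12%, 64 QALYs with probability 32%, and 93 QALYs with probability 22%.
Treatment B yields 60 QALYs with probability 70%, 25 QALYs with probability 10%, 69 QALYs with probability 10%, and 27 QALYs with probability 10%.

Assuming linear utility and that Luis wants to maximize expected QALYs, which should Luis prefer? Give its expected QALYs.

Treatment A = 0.34 × 41 + 0.12 × 61 + 0.32 × 64 + 0.22 × 93 = 13.94 + 7.32 + 20.48 + 20.46 = 62.2
Treatment B = 0.7 × 60 + 0.1 × 25 + 0.1 × 69 + 0.1 × 27 = 42 + 2.5 + 6.9 + 2.7 = 54.1

Treatment A (62.2 QALYs)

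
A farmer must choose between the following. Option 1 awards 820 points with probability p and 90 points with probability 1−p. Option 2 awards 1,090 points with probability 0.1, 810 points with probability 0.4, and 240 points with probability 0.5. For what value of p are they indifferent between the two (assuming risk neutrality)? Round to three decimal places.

p = 0.634

EV(Option 2) = 0.1 × 1090 + 0.4 × 810 + 0.5 × 240 = 109 + 324 + 120 = 553
p·820 + (1−p)·90 = 553
730p + 90 = 553
p = (553 − 90) / 730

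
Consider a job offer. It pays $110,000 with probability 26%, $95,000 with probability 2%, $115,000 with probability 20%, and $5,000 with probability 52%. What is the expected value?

$56,100

EV = 0.26 × 110000 + 0.02 × 95000 + 0.2 × 115000 + 0.52 × 5000 = 28600 + 1900 + 23000 + 2600 = 56100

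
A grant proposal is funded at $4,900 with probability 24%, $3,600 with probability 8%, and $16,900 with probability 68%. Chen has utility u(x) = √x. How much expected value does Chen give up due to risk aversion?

E[u] = 0.24·√4900 + 0.08·√3600 + 0.68·√16900 = 0.24·70 + 0.08·60 + 0.68·130 = 110
CE = (110)² = 12100
Risk premium = EV − CE = 12956 − 12100 = 856

$856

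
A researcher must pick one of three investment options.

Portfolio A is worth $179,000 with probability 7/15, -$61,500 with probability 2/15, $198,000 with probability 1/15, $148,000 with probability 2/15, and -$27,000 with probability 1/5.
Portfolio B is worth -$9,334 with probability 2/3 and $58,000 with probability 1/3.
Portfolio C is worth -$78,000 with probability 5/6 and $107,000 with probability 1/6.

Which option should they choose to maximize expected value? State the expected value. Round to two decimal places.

Portfolio A = 7/15 × 179000 + 2/15 × (-61500) + 1/15 × 198000 + 2/15 × 148000 + 1/5 × (-27000) = 83533.3333 − 8200 + 13200 + 19733.3333 − 5400 = 102866.6667
Portfolio B = 2/3 × (-9334) + 1/3 × 58000 = -6222.6667 + 19333.3333 = 13110.6667
Portfolio C = 5/6 × (-78000) + 1/6 × 107000 = -65000 + 17833.3333 = -47166.6667

Portfolio A ($102,866.67)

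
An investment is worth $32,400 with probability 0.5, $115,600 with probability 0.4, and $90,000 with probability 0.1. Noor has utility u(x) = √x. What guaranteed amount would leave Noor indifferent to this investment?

E[u] = 0.5·√32400 + 0.4·√115600 + 0.1·√90000 = 0.5·180 + 0.4·340 + 0.1·300 = 256
CE = (256)² = 65536

$65,536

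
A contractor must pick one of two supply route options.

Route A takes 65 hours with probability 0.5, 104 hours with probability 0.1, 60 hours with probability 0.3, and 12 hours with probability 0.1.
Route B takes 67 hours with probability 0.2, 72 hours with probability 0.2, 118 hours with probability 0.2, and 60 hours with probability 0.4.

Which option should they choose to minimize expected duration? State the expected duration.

Route A = 0.5 × 65 + 0.1 × 104 + 0.3 × 60 + 0.1 × 12 = 32.5 + 10.4 + 18 + 1.2 = 62.1
Route B = 0.2 × 67 + 0.2 × 72 + 0.2 × 118 + 0.4 × 60 = 13.4 + 14.4 + 23.6 + 24 = 75.4

Route A (62.1 hours)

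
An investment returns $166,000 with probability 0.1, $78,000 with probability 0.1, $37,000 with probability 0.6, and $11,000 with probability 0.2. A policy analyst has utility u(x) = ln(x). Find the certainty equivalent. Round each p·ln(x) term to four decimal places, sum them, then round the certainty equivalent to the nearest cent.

E[u] = 0.1·ln(166000) + 0.1·ln(78000) + 0.6·ln(37000) + 0.2·ln(11000) = 1.2020 + 1.1264 + 6.3112 + 1.8611 = 10.5007
CE = e^10.5007 ≈ 36340.93

$36,340.93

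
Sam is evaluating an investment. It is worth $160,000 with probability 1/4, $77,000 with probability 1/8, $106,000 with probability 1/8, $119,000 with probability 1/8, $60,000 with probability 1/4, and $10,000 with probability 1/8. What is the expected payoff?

$94,000

EV = 1/4 × 160000 + 1/8 × 77000 + 1/8 × 106000 + 1/8 × 119000 + 1/4 × 60000 + 1/8 × 10000 = 40000 + 9625 + 13250 + 14875 + 15000 + 1250 = 94000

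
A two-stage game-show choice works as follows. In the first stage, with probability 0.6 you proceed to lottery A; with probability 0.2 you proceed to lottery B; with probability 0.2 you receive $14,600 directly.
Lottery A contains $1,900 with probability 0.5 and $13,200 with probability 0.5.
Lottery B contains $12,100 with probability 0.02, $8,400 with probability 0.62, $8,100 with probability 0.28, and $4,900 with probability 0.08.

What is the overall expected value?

EV(A) = 0.5 × 1900 + 0.5 × 13200 = 950 + 6600 = 7550
EV(B) = 0.02 × 12100 + 0.62 × 8400 + 0.28 × 8100 + 0.08 × 4900 = 242 + 5208 + 2268 + 392 = 8110
Branch C: 14600 (certain)
Overall = 0.6 × 7550 + 0.2 × 8110 + 0.2 × 14600 = 4530 + 1622 + 2920 = 9072

$9,072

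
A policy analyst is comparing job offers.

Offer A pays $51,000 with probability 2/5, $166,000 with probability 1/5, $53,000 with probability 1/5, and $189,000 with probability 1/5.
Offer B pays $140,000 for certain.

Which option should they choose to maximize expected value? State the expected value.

Offer B ($140,000)

Offer A = 2/5 × 51000 + 1/5 × 166000 + 1/5 × 53000 + 1/5 × 189000 = 20400 + 33200 + 10600 + 37800 = 102000
Offer B: 140000 (certain)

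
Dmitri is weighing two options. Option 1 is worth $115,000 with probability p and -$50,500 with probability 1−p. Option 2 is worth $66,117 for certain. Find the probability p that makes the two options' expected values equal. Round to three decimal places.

p = 0.705

p·115000 + (1−p)·(-50500) = 66117
165500p − 50500 = 66117
p = (66117 + 50500) / 165500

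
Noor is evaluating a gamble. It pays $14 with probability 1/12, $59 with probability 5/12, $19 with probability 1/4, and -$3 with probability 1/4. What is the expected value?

$29.75

EV = 1/12 × 14 + 5/12 × 59 + 1/4 × 19 + 1/4 × (-3) = 1.1667 + 24.5833 + 4.75 − 0.75 = 29.75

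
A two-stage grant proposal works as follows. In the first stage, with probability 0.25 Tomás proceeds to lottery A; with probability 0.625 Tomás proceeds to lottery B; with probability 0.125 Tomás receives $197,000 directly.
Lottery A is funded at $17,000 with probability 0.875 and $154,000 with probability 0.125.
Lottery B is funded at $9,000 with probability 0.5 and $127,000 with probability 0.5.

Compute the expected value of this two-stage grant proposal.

$75,656.25

EV(A) = 0.875 × 17000 + 0.125 × 154000 = 14875 + 19250 = 34125
EV(B) = 0.5 × 9000 + 0.5 × 127000 = 4500 + 63500 = 68000
Branch C: 197000 (certain)
Overall = 0.25 × 34125 + 0.625 × 68000 + 0.125 × 197000 = 8531.25 + 42500 + 24625 = 75656.25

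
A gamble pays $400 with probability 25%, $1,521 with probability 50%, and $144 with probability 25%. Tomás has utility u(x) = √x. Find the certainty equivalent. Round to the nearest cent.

$756.25

E[u] = 0.25·√400 + 0.5·√1521 + 0.25·√144 = 0.25·20 + 0.5·39 + 0.25·12 = 27.5
CE = (27.5)² = 756.25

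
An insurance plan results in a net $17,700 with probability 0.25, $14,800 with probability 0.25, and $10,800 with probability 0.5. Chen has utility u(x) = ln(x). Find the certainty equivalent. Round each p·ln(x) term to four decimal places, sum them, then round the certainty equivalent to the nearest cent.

$13,221.51

E[u] = 0.25·ln(17700) + 0.25·ln(14800) + 0.5·ln(10800) = 2.4453 + 2.4006 + 4.6437 = 9.4896
CE = e^9.4896 ≈ 13221.51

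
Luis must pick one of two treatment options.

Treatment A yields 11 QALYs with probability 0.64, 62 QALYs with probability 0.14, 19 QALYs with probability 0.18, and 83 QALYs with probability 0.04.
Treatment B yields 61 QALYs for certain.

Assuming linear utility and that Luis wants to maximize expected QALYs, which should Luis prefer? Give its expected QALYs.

Treatment A = 0.64 × 11 + 0.14 × 62 + 0.18 × 19 + 0.04 × 83 = 7.04 + 8.68 + 3.42 + 3.32 = 22.46
Treatment B: 61 (certain)

Treatment B (61 QALYs)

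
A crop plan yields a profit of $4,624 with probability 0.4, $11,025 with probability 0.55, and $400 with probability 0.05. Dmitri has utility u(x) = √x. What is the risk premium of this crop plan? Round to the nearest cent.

E[u] = 0.4·√4624 + 0.55·√11025 + 0.05·√400 = 0.4·68 + 0.55·105 + 0.05·20 = 85.95
CE = (85.95)² = 7387.4025
Risk premium = EV − CE = 7933.35 − 7387.4025 = 545.9475

$545.95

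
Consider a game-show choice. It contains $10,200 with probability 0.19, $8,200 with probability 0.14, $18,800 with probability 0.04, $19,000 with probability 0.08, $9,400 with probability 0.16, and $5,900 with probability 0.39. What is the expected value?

EV = 0.19 × 10200 + 0.14 × 8200 + 0.04 × 18800 + 0.08 × 19000 + 0.16 × 9400 + 0.39 × 5900 = 1938 + 1148 + 752 + 1520 + 1504 + 2301 = 9163

$9,163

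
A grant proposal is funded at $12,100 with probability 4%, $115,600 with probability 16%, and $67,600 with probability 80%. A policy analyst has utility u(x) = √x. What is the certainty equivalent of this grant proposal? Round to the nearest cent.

E[u] = 0.04·√12100 + 0.16·√115600 + 0.8·√67600 = 0.04·110 + 0.16·340 + 0.8·260 = 266.8
CE = (266.8)² = 71182.24

$71,182.24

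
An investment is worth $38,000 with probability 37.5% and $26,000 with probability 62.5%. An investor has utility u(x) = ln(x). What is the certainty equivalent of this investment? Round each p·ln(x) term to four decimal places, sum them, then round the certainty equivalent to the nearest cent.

$29,977.43

E[u] = 0.375·ln(38000) + 0.625·ln(26000) = 3.9545 + 6.3537 = 10.3082
CE = e^10.3082 ≈ 29977.43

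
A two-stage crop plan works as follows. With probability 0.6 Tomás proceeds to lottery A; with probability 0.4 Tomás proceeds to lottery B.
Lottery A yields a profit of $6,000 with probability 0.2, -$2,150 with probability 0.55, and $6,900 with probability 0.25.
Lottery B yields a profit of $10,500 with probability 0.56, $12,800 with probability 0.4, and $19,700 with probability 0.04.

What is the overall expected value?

EV(A) = 0.2 × 6000 + 0.55 × (-2150) + 0.25 × 6900 = 1200 − 1182.5 + 1725 = 1742.5
EV(B) = 0.56 × 10500 + 0.4 × 12800 + 0.04 × 19700 = 5880 + 5120 + 788 = 11788
Overall = 0.6 × 1742.5 + 0.4 × 11788 = 1045.5 + 4715.2 = 5760.7

$5,760.70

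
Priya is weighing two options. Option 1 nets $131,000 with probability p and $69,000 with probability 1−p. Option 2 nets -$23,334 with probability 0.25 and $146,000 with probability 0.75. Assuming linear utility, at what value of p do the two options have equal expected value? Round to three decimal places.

p = 0.559

EV(Option 2) = 0.25 × (-23334) + 0.75 × 146000 = -5833.5 + 109500 = 103666.5
p·131000 + (1−p)·69000 = 103666.5
62000p + 69000 = 103666.5
p = (103666.5 − 69000) / 62000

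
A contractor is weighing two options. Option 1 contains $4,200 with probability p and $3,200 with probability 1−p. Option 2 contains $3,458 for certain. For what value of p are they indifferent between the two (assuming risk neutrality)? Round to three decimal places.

p = 0.258

p·4200 + (1−p)·3200 = 3458
1000p + 3200 = 3458
p = (3458 − 3200) / 1000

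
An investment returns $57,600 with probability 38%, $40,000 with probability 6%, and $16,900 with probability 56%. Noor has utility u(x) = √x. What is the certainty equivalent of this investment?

E[u] = 0.38·√57600 + 0.06·√40000 + 0.56·√16900 = 0.38·240 + 0.06·200 + 0.56·130 = 176
CE = (176)² = 30976

$30,976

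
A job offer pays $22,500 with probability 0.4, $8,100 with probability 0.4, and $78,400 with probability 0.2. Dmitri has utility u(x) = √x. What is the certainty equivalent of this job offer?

$23,104

E[u] = 0.4·√22500 + 0.4·√8100 + 0.2·√78400 = 0.4·150 + 0.4·90 + 0.2·280 = 152
CE = (152)² = 23104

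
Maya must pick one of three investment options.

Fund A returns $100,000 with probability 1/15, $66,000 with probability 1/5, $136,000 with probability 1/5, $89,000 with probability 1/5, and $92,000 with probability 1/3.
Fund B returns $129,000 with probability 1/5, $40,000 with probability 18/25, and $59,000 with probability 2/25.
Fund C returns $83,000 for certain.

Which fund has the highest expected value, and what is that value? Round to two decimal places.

Fund A ($95,533.33)

Fund A = 1/15 × 100000 + 1/5 × 66000 + 1/5 × 136000 + 1/5 × 89000 + 1/3 × 92000 = 6666.6667 + 13200 + 27200 + 17800 + 30666.6667 = 95533.3333
Fund B = 1/5 × 129000 + 18/25 × 40000 + 2/25 × 59000 = 25800 + 28800 + 4720 = 59320
Fund C: 83000 (certain)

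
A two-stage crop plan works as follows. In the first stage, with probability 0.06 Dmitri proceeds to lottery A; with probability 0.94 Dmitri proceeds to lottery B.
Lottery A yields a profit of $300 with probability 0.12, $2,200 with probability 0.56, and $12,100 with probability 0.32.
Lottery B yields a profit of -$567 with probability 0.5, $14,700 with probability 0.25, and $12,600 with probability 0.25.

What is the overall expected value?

$6,457.41

EV(A) = 0.12 × 300 + 0.56 × 2200 + 0.32 × 12100 = 36 + 1232 + 3872 = 5140
EV(B) = 0.5 × (-567) + 0.25 × 14700 + 0.25 × 12600 = -283.5 + 3675 + 3150 = 6541.5
Overall = 0.06 × 5140 + 0.94 × 6541.5 = 308.4 + 6149.01 = 6457.41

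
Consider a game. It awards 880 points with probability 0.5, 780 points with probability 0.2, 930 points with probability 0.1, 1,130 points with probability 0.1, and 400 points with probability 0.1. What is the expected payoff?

EV = 0.5 × 880 + 0.2 × 780 + 0.1 × 930 + 0.1 × 1130 + 0.1 × 400 = 440 + 156 + 93 + 113 + 40 = 842

842 points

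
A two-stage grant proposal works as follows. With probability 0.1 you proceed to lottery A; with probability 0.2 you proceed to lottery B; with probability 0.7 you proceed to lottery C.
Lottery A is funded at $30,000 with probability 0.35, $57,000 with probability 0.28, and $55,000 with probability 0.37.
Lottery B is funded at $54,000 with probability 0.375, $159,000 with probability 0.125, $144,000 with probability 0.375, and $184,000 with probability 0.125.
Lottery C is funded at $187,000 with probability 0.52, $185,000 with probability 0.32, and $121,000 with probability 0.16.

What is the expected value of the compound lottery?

$151,166

EV(A) = 0.35 × 30000 + 0.28 × 57000 + 0.37 × 55000 = 10500 + 15960 + 20350 = 46810
EV(B) = 0.375 × 54000 + 0.125 × 159000 + 0.375 × 144000 + 0.125 × 184000 = 20250 + 19875 + 54000 + 23000 = 117125
EV(C) = 0.52 × 187000 + 0.32 × 185000 + 0.16 × 121000 = 97240 + 59200 + 19360 = 175800
Overall = 0.1 × 46810 + 0.2 × 117125 + 0.7 × 175800 = 4681 + 23425 + 123060 = 151166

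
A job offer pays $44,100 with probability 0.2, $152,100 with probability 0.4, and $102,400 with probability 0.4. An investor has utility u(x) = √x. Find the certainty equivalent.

$106,276

E[u] = 0.2·√44100 + 0.4·√152100 + 0.4·√102400 = 0.2·210 + 0.4·390 + 0.4·320 = 326
CE = (326)² = 106276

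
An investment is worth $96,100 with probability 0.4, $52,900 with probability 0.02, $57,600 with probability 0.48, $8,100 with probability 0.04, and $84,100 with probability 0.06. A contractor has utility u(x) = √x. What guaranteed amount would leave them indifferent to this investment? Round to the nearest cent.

$70,119.04

E[u] = 0.4·√96100 + 0.02·√52900 + 0.48·√57600 + 0.04·√8100 + 0.06·√84100 = 0.4·310 + 0.02·230 + 0.48·240 + 0.04·90 + 0.06·290 = 264.8
CE = (264.8)² = 70119.04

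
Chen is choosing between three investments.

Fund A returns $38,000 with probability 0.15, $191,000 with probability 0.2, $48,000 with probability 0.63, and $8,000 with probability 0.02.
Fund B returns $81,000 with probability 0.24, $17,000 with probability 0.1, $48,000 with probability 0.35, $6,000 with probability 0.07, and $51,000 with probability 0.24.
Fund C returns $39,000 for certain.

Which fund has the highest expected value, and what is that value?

Fund A ($74,300)

Fund A = 0.15 × 38000 + 0.2 × 191000 + 0.63 × 48000 + 0.02 × 8000 = 5700 + 38200 + 30240 + 160 = 74300
Fund B = 0.24 × 81000 + 0.1 × 17000 + 0.35 × 48000 + 0.07 × 6000 + 0.24 × 51000 = 19440 + 1700 + 16800 + 420 + 12240 = 50600
Fund C: 39000 (certain)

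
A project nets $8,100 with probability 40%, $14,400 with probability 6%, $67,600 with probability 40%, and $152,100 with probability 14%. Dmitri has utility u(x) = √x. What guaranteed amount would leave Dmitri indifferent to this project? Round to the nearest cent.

E[u] = 0.4·√8100 + 0.06·√14400 + 0.4·√67600 + 0.14·√152100 = 0.4·90 + 0.06·120 + 0.4·260 + 0.14·390 = 201.8
CE = (201.8)² = 40723.24

$40,723.24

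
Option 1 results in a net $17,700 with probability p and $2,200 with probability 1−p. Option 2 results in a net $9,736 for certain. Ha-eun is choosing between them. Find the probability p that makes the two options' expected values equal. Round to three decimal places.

p = 0.486

p·17700 + (1−p)·2200 = 9736
15500p + 2200 = 9736
p = (9736 − 2200) / 15500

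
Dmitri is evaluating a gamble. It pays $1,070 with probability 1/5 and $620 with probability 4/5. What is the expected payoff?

$710

EV = 1/5 × 1070 + 4/5 × 620 = 214 + 496 = 710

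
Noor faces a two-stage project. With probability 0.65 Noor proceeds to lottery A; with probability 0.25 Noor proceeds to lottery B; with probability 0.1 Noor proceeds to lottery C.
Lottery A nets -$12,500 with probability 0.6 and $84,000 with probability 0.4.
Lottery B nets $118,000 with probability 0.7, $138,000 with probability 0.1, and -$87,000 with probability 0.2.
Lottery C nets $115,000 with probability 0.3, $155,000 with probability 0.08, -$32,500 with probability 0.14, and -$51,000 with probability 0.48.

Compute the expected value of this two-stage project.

$38,502

EV(A) = 0.6 × (-12500) + 0.4 × 84000 = -7500 + 33600 = 26100
EV(B) = 0.7 × 118000 + 0.1 × 138000 + 0.2 × (-87000) = 82600 + 13800 − 17400 = 79000
EV(C) = 0.3 × 115000 + 0.08 × 155000 + 0.14 × (-32500) + 0.48 × (-51000) = 34500 + 12400 − 4550 − 24480 = 17870
Overall = 0.65 × 26100 + 0.25 × 79000 + 0.1 × 17870 = 16965 + 19750 + 1787 = 38502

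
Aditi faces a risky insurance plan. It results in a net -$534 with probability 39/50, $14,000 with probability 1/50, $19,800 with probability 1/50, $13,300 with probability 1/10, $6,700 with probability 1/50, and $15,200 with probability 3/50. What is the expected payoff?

$2,635.48

EV = 39/50 × (-534) + 1/50 × 14000 + 1/50 × 19800 + 1/10 × 13300 + 1/50 × 6700 + 3/50 × 15200 = -416.52 + 280 + 396 + 1330 + 134 + 912 = 2635.48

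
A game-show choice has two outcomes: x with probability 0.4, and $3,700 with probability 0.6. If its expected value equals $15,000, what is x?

0.4·x + 0.6·3700 = 15000
0.4·x = 15000 − 2220 = 12780
x = 12780 / 0.4 = 31950

x = $31,950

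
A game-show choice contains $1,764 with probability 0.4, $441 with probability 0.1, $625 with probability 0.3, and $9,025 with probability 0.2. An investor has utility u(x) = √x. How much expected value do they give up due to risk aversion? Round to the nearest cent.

$681.04

E[u] = 0.4·√1764 + 0.1·√441 + 0.3·√625 + 0.2·√9025 = 0.4·42 + 0.1·21 + 0.3·25 + 0.2·95 = 45.4
CE = (45.4)² = 2061.16
Risk premium = EV − CE = 2742.2 − 2061.16 = 681.04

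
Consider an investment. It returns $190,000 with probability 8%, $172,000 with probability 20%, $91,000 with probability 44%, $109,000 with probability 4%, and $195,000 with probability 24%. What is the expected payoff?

$140,800

EV = 0.08 × 190000 + 0.2 × 172000 + 0.44 × 91000 + 0.04 × 109000 + 0.24 × 195000 = 15200 + 34400 + 40040 + 4360 + 46800 = 140800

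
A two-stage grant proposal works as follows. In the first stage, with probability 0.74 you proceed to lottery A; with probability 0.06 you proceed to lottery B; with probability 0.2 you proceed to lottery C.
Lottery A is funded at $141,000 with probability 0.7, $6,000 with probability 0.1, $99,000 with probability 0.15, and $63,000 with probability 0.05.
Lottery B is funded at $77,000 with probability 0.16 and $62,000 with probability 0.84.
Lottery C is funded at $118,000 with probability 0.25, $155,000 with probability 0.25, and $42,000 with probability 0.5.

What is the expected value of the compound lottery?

EV(A) = 0.7 × 141000 + 0.1 × 6000 + 0.15 × 99000 + 0.05 × 63000 = 98700 + 600 + 14850 + 3150 = 117300
EV(B) = 0.16 × 77000 + 0.84 × 62000 = 12320 + 52080 = 64400
EV(C) = 0.25 × 118000 + 0.25 × 155000 + 0.5 × 42000 = 29500 + 38750 + 21000 = 89250
Overall = 0.74 × 117300 + 0.06 × 64400 + 0.2 × 89250 = 86802 + 3864 + 17850 = 108516

$108,516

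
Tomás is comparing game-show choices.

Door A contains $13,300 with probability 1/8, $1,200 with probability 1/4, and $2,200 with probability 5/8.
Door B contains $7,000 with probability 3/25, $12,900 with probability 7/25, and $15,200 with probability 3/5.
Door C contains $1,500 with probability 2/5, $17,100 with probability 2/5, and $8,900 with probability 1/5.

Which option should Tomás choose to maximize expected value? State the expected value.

Door B ($13,572)

Door A = 1/8 × 13300 + 1/4 × 1200 + 5/8 × 2200 = 1662.5 + 300 + 1375 = 3337.5
Door B = 3/25 × 7000 + 7/25 × 12900 + 3/5 × 15200 = 840 + 3612 + 9120 = 13572
Door C = 2/5 × 1500 + 2/5 × 17100 + 1/5 × 8900 = 600 + 6840 + 1780 = 9220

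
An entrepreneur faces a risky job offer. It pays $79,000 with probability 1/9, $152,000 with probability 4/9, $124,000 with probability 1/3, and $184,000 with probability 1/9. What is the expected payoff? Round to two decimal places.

$138,111.11

EV = 1/9 × 79000 + 4/9 × 152000 + 1/3 × 124000 + 1/9 × 184000 = 8777.7778 + 67555.5556 + 41333.3333 + 20444.4444 = 138111.1111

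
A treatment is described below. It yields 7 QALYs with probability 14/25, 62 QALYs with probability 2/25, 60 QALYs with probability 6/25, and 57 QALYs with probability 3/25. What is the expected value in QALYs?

EV = 14/25 × 7 + 2/25 × 62 + 6/25 × 60 + 3/25 × 57 = 3.92 + 4.96 + 14.4 + 6.84 = 30.12

30.12 QALYs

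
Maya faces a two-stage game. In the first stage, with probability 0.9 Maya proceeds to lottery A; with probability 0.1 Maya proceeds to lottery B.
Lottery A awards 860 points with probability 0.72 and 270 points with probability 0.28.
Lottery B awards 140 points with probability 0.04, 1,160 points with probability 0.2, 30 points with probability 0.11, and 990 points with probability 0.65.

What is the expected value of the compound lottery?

EV(A) = 0.72 × 860 + 0.28 × 270 = 619.2 + 75.6 = 694.8
EV(B) = 0.04 × 140 + 0.2 × 1160 + 0.11 × 30 + 0.65 × 990 = 5.6 + 232 + 3.3 + 643.5 = 884.4
Overall = 0.9 × 694.8 + 0.1 × 884.4 = 625.32 + 88.44 = 713.76

713.76 points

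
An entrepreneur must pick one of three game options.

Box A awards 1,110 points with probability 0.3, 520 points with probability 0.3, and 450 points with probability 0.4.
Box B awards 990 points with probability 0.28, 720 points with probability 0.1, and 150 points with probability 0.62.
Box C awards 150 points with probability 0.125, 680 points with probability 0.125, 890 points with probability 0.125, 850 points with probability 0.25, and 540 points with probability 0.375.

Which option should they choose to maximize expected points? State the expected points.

Box A = 0.3 × 1110 + 0.3 × 520 + 0.4 × 450 = 333 + 156 + 180 = 669
Box B = 0.28 × 990 + 0.1 × 720 + 0.62 × 150 = 277.2 + 72 + 93 = 442.2
Box C = 0.125 × 150 + 0.125 × 680 + 0.125 × 890 + 0.25 × 850 + 0.375 × 540 = 18.75 + 85 + 111.25 + 212.5 + 202.5 = 630

Box A (669 points)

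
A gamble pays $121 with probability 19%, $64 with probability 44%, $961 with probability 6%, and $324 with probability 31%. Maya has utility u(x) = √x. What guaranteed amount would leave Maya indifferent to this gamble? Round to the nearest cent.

$170.30

E[u] = 0.19·√121 + 0.44·√64 + 0.06·√961 + 0.31·√324 = 0.19·11 + 0.44·8 + 0.06·31 + 0.31·18 = 13.05
CE = (13.05)² = 170.3025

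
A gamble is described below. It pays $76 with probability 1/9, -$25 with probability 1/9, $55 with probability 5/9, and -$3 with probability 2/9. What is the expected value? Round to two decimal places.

EV = 1/9 × 76 + 1/9 × (-25) + 5/9 × 55 + 2/9 × (-3) = 8.4444 − 2.7778 + 30.5556 − 0.6667 = 35.5556

$35.56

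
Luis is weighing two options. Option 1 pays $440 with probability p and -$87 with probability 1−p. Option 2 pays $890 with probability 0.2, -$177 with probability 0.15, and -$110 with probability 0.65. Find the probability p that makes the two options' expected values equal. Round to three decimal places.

EV(Option 2) = 0.2 × 890 + 0.15 × (-177) + 0.65 × (-110) = 178 − 26.55 − 71.5 = 79.95
p·440 + (1−p)·(-87) = 79.95
527p − 87 = 79.95
p = (79.95 + 87) / 527

p = 0.317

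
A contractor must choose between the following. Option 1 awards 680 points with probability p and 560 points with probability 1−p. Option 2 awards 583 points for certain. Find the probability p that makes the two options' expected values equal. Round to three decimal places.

p = 0.192

p·680 + (1−p)·560 = 583
120p + 560 = 583
p = (583 − 560) / 120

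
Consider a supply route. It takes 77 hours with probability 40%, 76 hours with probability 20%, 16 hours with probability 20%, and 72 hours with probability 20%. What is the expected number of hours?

63.6 hours

EV = 0.4 × 77 + 0.2 × 76 + 0.2 × 16 + 0.2 × 72 = 30.8 + 15.2 + 3.2 + 14.4 = 63.6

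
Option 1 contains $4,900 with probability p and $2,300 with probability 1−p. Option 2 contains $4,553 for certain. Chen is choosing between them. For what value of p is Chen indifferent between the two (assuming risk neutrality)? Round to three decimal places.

p = 0.867

p·4900 + (1−p)·2300 = 4553
2600p + 2300 = 4553
p = (4553 − 2300) / 2600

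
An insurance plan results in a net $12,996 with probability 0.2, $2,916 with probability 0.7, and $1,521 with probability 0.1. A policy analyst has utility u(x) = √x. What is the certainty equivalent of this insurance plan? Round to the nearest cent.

$4,160.25

E[u] = 0.2·√12996 + 0.7·√2916 + 0.1·√1521 = 0.2·114 + 0.7·54 + 0.1·39 = 64.5
CE = (64.5)² = 4160.25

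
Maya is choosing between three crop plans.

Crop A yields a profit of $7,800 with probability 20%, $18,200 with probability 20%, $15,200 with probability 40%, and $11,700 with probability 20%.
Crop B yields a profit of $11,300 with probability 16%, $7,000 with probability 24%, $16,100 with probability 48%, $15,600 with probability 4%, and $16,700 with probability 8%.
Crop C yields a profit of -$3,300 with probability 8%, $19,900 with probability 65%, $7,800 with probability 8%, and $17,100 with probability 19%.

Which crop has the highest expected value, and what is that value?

Crop A = 0.2 × 7800 + 0.2 × 18200 + 0.4 × 15200 + 0.2 × 11700 = 1560 + 3640 + 6080 + 2340 = 13620
Crop B = 0.16 × 11300 + 0.24 × 7000 + 0.48 × 16100 + 0.04 × 15600 + 0.08 × 16700 = 1808 + 1680 + 7728 + 624 + 1336 = 13176
Crop C = 0.08 × (-3300) + 0.65 × 19900 + 0.08 × 7800 + 0.19 × 17100 = -264 + 12935 + 624 + 3249 = 16544

Crop C ($16,544)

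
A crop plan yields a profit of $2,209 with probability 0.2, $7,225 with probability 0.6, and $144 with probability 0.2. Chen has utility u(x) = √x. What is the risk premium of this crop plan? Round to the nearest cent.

$861.76

E[u] = 0.2·√2209 + 0.6·√7225 + 0.2·√144 = 0.2·47 + 0.6·85 + 0.2·12 = 62.8
CE = (62.8)² = 3943.84
Risk premium = EV − CE = 4805.6 − 3943.84 = 861.76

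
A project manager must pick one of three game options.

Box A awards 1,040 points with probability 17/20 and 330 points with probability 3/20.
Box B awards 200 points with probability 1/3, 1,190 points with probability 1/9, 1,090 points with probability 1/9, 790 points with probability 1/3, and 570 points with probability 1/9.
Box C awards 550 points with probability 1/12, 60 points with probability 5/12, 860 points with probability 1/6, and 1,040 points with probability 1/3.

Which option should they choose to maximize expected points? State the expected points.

Box A (933.5 points)

Box A = 17/20 × 1040 + 3/20 × 330 = 884 + 49.5 = 933.5
Box B = 1/3 × 200 + 1/9 × 1190 + 1/9 × 1090 + 1/3 × 790 + 1/9 × 570 = 66.6667 + 132.2222 + 121.1111 + 263.3333 + 63.3333 = 646.6667
Box C = 1/12 × 550 + 5/12 × 60 + 1/6 × 860 + 1/3 × 1040 = 45.8333 + 25 + 143.3333 + 346.6667 = 560.8333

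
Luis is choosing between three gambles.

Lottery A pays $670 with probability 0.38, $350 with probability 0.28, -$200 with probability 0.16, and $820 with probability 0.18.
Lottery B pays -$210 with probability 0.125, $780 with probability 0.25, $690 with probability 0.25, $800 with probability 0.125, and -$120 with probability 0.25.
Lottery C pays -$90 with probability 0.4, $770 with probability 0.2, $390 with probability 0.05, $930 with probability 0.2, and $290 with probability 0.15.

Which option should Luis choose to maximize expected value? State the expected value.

Lottery A = 0.38 × 670 + 0.28 × 350 + 0.16 × (-200) + 0.18 × 820 = 254.6 + 98 − 32 + 147.6 = 468.2
Lottery B = 0.125 × (-210) + 0.25 × 780 + 0.25 × 690 + 0.125 × 800 + 0.25 × (-120) = -26.25 + 195 + 172.5 + 100 − 30 = 411.25
Lottery C = 0.4 × (-90) + 0.2 × 770 + 0.05 × 390 + 0.2 × 930 + 0.15 × 290 = -36 + 154 + 19.5 + 186 + 43.5 = 367

Lottery A ($468.20)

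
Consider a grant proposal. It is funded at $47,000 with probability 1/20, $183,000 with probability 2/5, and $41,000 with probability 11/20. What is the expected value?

$98,100

EV = 1/20 × 47000 + 2/5 × 183000 + 11/20 × 41000 = 2350 + 73200 + 22550 = 98100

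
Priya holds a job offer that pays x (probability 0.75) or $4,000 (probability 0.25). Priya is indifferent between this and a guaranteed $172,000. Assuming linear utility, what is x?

x = $228,000

0.75·x + 0.25·4000 = 172000
0.75·x = 172000 − 1000 = 171000
x = 171000 / 0.75 = 228000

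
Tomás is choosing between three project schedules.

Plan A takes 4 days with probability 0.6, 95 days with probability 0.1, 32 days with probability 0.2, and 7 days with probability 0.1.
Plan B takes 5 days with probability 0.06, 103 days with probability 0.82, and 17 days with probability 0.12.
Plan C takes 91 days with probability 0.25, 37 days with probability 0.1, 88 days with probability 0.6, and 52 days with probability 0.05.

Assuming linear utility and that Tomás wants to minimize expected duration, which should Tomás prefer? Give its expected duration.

Plan A = 0.6 × 4 + 0.1 × 95 + 0.2 × 32 + 0.1 × 7 = 2.4 + 9.5 + 6.4 + 0.7 = 19
Plan B = 0.06 × 5 + 0.82 × 103 + 0.12 × 17 = 0.3 + 84.46 + 2.04 = 86.8
Plan C = 0.25 × 91 + 0.1 × 37 + 0.6 × 88 + 0.05 × 52 = 22.75 + 3.7 + 52.8 + 2.6 = 81.85

Plan A (19 days)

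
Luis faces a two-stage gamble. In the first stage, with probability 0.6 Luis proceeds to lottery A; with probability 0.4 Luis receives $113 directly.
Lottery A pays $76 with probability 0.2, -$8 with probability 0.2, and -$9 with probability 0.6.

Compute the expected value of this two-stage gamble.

EV(A) = 0.2 × 76 + 0.2 × (-8) + 0.6 × (-9) = 15.2 − 1.6 − 5.4 = 8.2
Branch B: 113 (certain)
Overall = 0.6 × 8.2 + 0.4 × 113 = 4.92 + 45.2 = 50.12

$50.12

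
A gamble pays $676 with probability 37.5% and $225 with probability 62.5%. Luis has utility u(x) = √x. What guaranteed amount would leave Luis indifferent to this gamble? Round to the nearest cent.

$365.77

E[u] = 0.375·√676 + 0.625·√225 = 0.375·26 + 0.625·15 = 19.125
CE = (19.125)² = 365.765625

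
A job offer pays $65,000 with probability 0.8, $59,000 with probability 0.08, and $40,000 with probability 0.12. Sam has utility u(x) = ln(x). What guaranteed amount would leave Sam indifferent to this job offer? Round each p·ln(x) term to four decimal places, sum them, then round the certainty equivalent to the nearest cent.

$60,845.92

E[u] = 0.8·ln(65000) + 0.08·ln(59000) + 0.12·ln(40000) = 8.8657 + 0.8788 + 1.2716 = 11.0161
CE = e^11.0161 ≈ 60845.92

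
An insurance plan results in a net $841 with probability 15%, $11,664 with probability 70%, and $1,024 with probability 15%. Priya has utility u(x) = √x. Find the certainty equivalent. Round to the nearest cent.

E[u] = 0.15·√841 + 0.7·√11664 + 0.15·√1024 = 0.15·29 + 0.7·108 + 0.15·32 = 84.75
CE = (84.75)² = 7182.5625

$7,182.56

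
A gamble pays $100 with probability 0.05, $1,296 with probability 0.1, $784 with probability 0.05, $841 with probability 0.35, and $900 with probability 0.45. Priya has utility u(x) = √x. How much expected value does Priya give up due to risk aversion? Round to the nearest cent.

$23.43

E[u] = 0.05·√100 + 0.1·√1296 + 0.05·√784 + 0.35·√841 + 0.45·√900 = 0.05·10 + 0.1·36 + 0.05·28 + 0.35·29 + 0.45·30 = 29.15
CE = (29.15)² = 849.7225
Risk premium = EV − CE = 873.15 − 849.7225 = 23.4275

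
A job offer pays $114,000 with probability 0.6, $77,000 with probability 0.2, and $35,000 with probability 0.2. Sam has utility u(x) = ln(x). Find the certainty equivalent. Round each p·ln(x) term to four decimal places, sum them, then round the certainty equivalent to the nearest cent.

E[u] = 0.6·ln(114000) + 0.2·ln(77000) + 0.2·ln(35000) = 6.9864 + 2.2503 + 2.0926 = 11.3293
CE = e^11.3293 ≈ 83224.75

$83,224.75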